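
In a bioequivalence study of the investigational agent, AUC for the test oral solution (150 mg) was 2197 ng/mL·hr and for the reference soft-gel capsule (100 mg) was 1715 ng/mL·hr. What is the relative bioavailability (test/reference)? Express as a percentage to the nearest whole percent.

F_rel = 85%

F_rel = (AUC_test/D_test) / (AUC_ref/D_ref)
      = (2197/150) / (1715/100)
      = 14.6467 / 17.15 = 0.8540 = 85.40%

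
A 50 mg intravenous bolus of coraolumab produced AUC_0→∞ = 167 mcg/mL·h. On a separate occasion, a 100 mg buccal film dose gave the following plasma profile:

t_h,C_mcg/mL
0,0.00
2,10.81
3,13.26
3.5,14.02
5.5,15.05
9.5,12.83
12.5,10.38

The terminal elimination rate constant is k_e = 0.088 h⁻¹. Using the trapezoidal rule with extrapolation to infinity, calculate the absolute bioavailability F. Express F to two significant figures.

Trapezoidal AUC_0→12.5 (buccal film):
  [0→2]: (0.00+10.81)/2 × 2 = 10.81
  [2→3]: (10.81+13.26)/2 × 1 = 12.035
  [3→3.5]: (13.26+14.02)/2 × 0.5 = 6.82
  [3.5→5.5]: (14.02+15.05)/2 × 2 = 29.07
  [5.5→9.5]: (15.05+12.83)/2 × 4 = 55.76
  [9.5→12.5]: (12.83+10.38)/2 × 3 = 34.815
  Sum = 149.31 mcg/mL·h
Tail: C_last/k_e = 10.38/0.088 = 117.955
AUC_0→∞ (buccal film) = 149.31 + 117.955 = 267.265 mcg/mL·h
F = (AUC_ev/D_ev)/(AUC_iv/D_iv) = (267.265/100)/(167/50) = 2.67265/3.34 = 0.8002

F = 0.80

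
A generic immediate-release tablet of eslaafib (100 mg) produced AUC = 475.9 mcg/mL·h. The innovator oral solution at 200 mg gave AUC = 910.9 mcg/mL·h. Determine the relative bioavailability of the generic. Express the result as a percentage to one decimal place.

F_rel = (AUC_test/D_test) / (AUC_ref/D_ref)
      = (475.9/100) / (910.9/200)
      = 4.759 / 4.5545 = 1.0449 = 104.49%

F_rel = 104.5%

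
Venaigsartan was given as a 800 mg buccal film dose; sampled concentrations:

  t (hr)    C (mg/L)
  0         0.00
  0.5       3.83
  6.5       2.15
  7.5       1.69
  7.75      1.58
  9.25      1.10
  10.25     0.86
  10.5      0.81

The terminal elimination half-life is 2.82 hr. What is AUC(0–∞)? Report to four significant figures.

Trapezoidal AUC_0→10.5:
  [0→0.5]: (0.00+3.83)/2 × 0.5 = 0.9575
  [0.5→6.5]: (3.83+2.15)/2 × 6 = 17.94
  [6.5→7.5]: (2.15+1.69)/2 × 1 = 1.92
  [7.5→7.75]: (1.69+1.58)/2 × 0.25 = 0.40875
  [7.75→9.25]: (1.58+1.10)/2 × 1.5 = 2.01
  [9.25→10.25]: (1.10+0.86)/2 × 1 = 0.98
  [10.25→10.5]: (0.86+0.81)/2 × 0.25 = 0.20875
  Sum = 24.425 mg/L·hr
k_e = ln2 / t½ = 0.693147 / 2.82 = 0.2458 hr^-1
Extrapolated tail: C_last / k_e = 0.81 / 0.2458 = 3.295
AUC_0→∞ = 24.425 + 3.295 = 27.72 mg/L·hr

AUC = 27.72 mg/L·hr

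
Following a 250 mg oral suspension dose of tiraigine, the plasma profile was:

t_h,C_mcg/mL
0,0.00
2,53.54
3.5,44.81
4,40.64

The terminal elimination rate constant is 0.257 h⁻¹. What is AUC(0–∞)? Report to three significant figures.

AUC = 307 mcg/mL·h

Trapezoidal AUC_0→4:
  [0→2]: (0.00+53.54)/2 × 2 = 53.54
  [2→3.5]: (53.54+44.81)/2 × 1.5 = 73.7625
  [3.5→4]: (44.81+40.64)/2 × 0.5 = 21.3625
  Sum = 148.665 mcg/mL·h
Extrapolated tail: C_last / k_e = 40.64 / 0.257 = 158.132
AUC_0→∞ = 148.665 + 158.132 = 306.797 mcg/mL·h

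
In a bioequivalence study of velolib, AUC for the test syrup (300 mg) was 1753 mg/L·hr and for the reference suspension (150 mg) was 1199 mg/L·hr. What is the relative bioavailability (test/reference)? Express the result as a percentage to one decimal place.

F_rel = 73.1%

F_rel = (AUC_test/D_test) / (AUC_ref/D_ref)
      = (1753/300) / (1199/150)
      = 5.84333 / 7.99333 = 0.7310 = 73.10%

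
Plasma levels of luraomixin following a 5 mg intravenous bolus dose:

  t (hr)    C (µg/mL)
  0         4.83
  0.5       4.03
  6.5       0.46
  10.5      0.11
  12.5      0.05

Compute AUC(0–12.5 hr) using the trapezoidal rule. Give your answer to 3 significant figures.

AUC = 17.0 µg/mL·hr

Trapezoidal AUC_0→12.5:
  [0→0.5]: (4.83+4.03)/2 × 0.5 = 2.215
  [0.5→6.5]: (4.03+0.46)/2 × 6 = 13.47
  [6.5→10.5]: (0.46+0.11)/2 × 4 = 1.14
  [10.5→12.5]: (0.11+0.05)/2 × 2 = 0.16
  Sum = 16.985 µg/mL·hr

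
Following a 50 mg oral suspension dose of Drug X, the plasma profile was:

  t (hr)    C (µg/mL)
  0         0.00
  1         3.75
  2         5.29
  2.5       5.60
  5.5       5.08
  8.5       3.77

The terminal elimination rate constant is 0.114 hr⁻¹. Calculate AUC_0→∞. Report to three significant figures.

Trapezoidal AUC_0→8.5:
  [0→1]: (0.00+3.75)/2 × 1 = 1.875
  [1→2]: (3.75+5.29)/2 × 1 = 4.52
  [2→2.5]: (5.29+5.60)/2 × 0.5 = 2.7225
  [2.5→5.5]: (5.60+5.08)/2 × 3 = 16.02
  [5.5→8.5]: (5.08+3.77)/2 × 3 = 13.275
  Sum = 38.4125 µg/mL·hr
Extrapolated tail: C_last / k_e = 3.77 / 0.114 = 33.070
AUC_0→∞ = 38.4125 + 33.070 = 71.4825 µg/mL·hr

AUC = 71.5 µg/mL·hr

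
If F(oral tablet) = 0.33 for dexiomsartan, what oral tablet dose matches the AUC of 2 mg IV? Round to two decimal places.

For equal systemic exposure: F × D_ev = D_iv
D_ev = D_iv / F = 2 / 0.33 = 6.06061 mg

D_oral = 6.06 mg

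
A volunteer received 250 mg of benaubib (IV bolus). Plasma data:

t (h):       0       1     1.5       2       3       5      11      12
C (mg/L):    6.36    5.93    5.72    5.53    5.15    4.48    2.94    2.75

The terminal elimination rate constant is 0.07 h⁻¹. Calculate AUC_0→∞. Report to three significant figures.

AUC = 91.2 mg/L·h

Trapezoidal AUC_0→12:
  [0→1]: (6.36+5.93)/2 × 1 = 6.145
  [1→1.5]: (5.93+5.72)/2 × 0.5 = 2.9125
  [1.5→2]: (5.72+5.53)/2 × 0.5 = 2.8125
  [2→3]: (5.53+5.15)/2 × 1 = 5.34
  [3→5]: (5.15+4.48)/2 × 2 = 9.63
  [5→11]: (4.48+2.94)/2 × 6 = 22.26
  [11→12]: (2.94+2.75)/2 × 1 = 2.845
  Sum = 51.945 mg/L·h
Extrapolated tail: C_last / k_e = 2.75 / 0.07 = 39.286
AUC_0→∞ = 51.945 + 39.286 = 91.231 mg/L·h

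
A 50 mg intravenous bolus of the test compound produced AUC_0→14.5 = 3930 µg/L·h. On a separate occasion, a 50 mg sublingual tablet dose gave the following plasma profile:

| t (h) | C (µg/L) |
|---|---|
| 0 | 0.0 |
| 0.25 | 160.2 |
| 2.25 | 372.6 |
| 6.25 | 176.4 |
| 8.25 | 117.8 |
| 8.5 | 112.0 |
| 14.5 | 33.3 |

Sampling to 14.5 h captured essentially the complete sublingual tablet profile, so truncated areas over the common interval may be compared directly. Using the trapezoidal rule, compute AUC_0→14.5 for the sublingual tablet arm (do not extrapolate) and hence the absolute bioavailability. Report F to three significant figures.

Trapezoidal AUC_0→14.5 (sublingual tablet):
  [0→0.25]: (0.0+160.2)/2 × 0.25 = 20.025
  [0.25→2.25]: (160.2+372.6)/2 × 2 = 532.8
  [2.25→6.25]: (372.6+176.4)/2 × 4 = 1098.0
  [6.25→8.25]: (176.4+117.8)/2 × 2 = 294.2
  [8.25→8.5]: (117.8+112.0)/2 × 0.25 = 28.725
  [8.5→14.5]: (112.0+33.3)/2 × 6 = 435.9
  Sum = 2409.65 µg/L·h
F = (AUC_ev/D_ev)/(AUC_iv/D_iv) = (2409.65/50)/(3930/50) = 48.193/78.6 = 0.6131

F = 0.613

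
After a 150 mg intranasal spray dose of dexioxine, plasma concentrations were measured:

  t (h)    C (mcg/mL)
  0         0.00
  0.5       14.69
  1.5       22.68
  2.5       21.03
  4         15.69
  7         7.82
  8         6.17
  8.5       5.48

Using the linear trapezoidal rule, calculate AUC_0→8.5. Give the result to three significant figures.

AUC = 117 mcg/mL·h

Trapezoidal AUC_0→8.5:
  [0→0.5]: (0.00+14.69)/2 × 0.5 = 3.6725
  [0.5→1.5]: (14.69+22.68)/2 × 1 = 18.685
  [1.5→2.5]: (22.68+21.03)/2 × 1 = 21.855
  [2.5→4]: (21.03+15.69)/2 × 1.5 = 27.54
  [4→7]: (15.69+7.82)/2 × 3 = 35.265
  [7→8]: (7.82+6.17)/2 × 1 = 6.995
  [8→8.5]: (6.17+5.48)/2 × 0.5 = 2.9125
  Sum = 116.925 mcg/mL·h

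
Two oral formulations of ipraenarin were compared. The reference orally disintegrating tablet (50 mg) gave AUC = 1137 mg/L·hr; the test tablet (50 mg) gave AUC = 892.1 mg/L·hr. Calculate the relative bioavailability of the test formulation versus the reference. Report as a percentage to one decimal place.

F_rel = 78.5%

F_rel = (AUC_test/D_test) / (AUC_ref/D_ref)
      = (892.1/50) / (1137/50)
      = 17.842 / 22.74 = 0.7846 = 78.46%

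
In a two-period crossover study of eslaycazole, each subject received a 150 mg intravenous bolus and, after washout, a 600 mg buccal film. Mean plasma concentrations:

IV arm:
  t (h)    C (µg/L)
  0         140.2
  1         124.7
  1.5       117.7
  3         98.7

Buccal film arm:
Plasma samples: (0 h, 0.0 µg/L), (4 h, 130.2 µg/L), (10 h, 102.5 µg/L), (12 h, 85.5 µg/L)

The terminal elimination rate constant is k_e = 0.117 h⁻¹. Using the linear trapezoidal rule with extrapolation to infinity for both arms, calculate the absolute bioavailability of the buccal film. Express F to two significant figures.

Trapezoidal AUC_0→3 (IV):
  [0→1]: (140.2+124.7)/2 × 1 = 132.45
  [1→1.5]: (124.7+117.7)/2 × 0.5 = 60.6
  [1.5→3]: (117.7+98.7)/2 × 1.5 = 162.3
  Sum = 355.35 µg/L·h
IV tail: 98.7/0.117 = 843.590; AUC_iv,0→∞ = 355.35 + 843.590 = 1198.94 µg/L·h
Trapezoidal AUC_0→12 (buccal film):
  [0→4]: (0.0+130.2)/2 × 4 = 260.4
  [4→10]: (130.2+102.5)/2 × 6 = 698.1
  [10→12]: (102.5+85.5)/2 × 2 = 188.0
  Sum = 1146.5 µg/L·h
buccal film tail: 85.5/0.117 = 730.769; AUC_ev,0→∞ = 1146.5 + 730.769 = 1877.269 µg/L·h
F = (AUC_ev/D_ev)/(AUC_iv/D_iv) = (1877.269/600)/(1198.94/150) = 3.12878/7.99293 = 0.3914

F = 0.39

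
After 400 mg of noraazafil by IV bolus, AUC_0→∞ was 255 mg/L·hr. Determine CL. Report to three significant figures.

CL = Dose_iv / AUC_0→∞
   = 400 / 255 = 1.56863 L/hr

CL = 1.57 L/hr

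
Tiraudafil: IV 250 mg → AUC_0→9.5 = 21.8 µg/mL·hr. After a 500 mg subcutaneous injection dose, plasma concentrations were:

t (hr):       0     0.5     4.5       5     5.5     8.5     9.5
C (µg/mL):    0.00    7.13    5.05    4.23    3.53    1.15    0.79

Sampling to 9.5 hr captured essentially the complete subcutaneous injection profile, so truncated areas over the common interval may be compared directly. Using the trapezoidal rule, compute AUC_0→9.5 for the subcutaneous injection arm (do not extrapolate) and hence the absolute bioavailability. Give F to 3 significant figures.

F = 0.881

Trapezoidal AUC_0→9.5 (subcutaneous injection):
  [0→0.5]: (0.00+7.13)/2 × 0.5 = 1.7825
  [0.5→4.5]: (7.13+5.05)/2 × 4 = 24.36
  [4.5→5]: (5.05+4.23)/2 × 0.5 = 2.32
  [5→5.5]: (4.23+3.53)/2 × 0.5 = 1.94
  [5.5→8.5]: (3.53+1.15)/2 × 3 = 7.02
  [8.5→9.5]: (1.15+0.79)/2 × 1 = 0.97
  Sum = 38.3925 µg/mL·hr
F = (AUC_ev/D_ev)/(AUC_iv/D_iv) = (38.3925/500)/(21.8/250) = 0.076785/0.0872 = 0.8806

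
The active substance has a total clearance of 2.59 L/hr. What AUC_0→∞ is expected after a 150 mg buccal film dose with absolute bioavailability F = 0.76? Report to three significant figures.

AUC_0→∞ = F × Dose / CL
        = 0.76 × 150 / 2.59 = 44.0154 mg/L·hr

AUC = 44.0 mg/L·hr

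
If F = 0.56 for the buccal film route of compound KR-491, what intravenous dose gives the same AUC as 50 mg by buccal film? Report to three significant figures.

Systemic exposure from an extravascular dose = F × D_ev, so the equivalent IV dose is F × D_ev.
D_iv = F × D_ev = 0.56 × 50 = 28 mg

D_iv = 28.0 mg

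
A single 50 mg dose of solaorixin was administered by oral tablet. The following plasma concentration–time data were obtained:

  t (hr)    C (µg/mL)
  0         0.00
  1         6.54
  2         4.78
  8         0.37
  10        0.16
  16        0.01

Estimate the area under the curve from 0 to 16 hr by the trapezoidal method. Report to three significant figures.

Trapezoidal AUC_0→16:
  [0→1]: (0.00+6.54)/2 × 1 = 3.27
  [1→2]: (6.54+4.78)/2 × 1 = 5.66
  [2→8]: (4.78+0.37)/2 × 6 = 15.45
  [8→10]: (0.37+0.16)/2 × 2 = 0.53
  [10→16]: (0.16+0.01)/2 × 6 = 0.51
  Sum = 25.42 µg/mL·hr

AUC = 25.4 µg/mL·hr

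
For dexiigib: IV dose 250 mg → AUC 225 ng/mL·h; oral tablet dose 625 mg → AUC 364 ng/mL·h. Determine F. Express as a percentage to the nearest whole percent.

F = (AUC_ev / D_ev) / (AUC_iv / D_iv)
  = (364/625) / (225/250)
  = 0.5824 / 0.9 = 0.6471
  = 64.71%

F = 65%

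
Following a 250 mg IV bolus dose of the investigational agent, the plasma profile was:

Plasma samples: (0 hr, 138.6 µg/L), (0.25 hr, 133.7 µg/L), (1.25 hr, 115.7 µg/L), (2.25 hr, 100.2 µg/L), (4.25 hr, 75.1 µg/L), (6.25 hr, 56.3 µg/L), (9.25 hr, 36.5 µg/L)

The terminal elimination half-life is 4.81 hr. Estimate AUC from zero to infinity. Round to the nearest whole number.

Trapezoidal AUC_0→9.25:
  [0→0.25]: (138.6+133.7)/2 × 0.25 = 34.0375
  [0.25→1.25]: (133.7+115.7)/2 × 1 = 124.7
  [1.25→2.25]: (115.7+100.2)/2 × 1 = 107.95
  [2.25→4.25]: (100.2+75.1)/2 × 2 = 175.3
  [4.25→6.25]: (75.1+56.3)/2 × 2 = 131.4
  [6.25→9.25]: (56.3+36.5)/2 × 3 = 139.2
  Sum = 712.5875 µg/L·hr
k_e = ln2 / t½ = 0.693147 / 4.81 = 0.1441 hr^-1
Extrapolated tail: C_last / k_e = 36.5 / 0.1441 = 253.296
AUC_0→∞ = 712.5875 + 253.296 = 965.8835 µg/L·hr

AUC = 966 µg/L·hr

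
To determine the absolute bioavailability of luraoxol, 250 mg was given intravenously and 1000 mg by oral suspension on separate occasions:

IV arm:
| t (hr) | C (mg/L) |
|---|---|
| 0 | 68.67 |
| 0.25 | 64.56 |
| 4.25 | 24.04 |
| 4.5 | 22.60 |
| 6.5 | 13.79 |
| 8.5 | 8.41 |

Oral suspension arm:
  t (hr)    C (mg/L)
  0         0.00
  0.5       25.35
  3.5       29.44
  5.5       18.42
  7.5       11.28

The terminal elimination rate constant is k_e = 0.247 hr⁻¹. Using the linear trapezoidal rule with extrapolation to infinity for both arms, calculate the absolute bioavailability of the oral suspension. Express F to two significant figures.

F = 0.18

Trapezoidal AUC_0→8.5 (IV):
  [0→0.25]: (68.67+64.56)/2 × 0.25 = 16.65375
  [0.25→4.25]: (64.56+24.04)/2 × 4 = 177.2
  [4.25→4.5]: (24.04+22.60)/2 × 0.25 = 5.83
  [4.5→6.5]: (22.60+13.79)/2 × 2 = 36.39
  [6.5→8.5]: (13.79+8.41)/2 × 2 = 22.2
  Sum = 258.27375 mg/L·hr
IV tail: 8.41/0.247 = 34.049; AUC_iv,0→∞ = 258.27375 + 34.049 = 292.32275 mg/L·hr
Trapezoidal AUC_0→7.5 (oral suspension):
  [0→0.5]: (0.00+25.35)/2 × 0.5 = 6.3375
  [0.5→3.5]: (25.35+29.44)/2 × 3 = 82.185
  [3.5→5.5]: (29.44+18.42)/2 × 2 = 47.86
  [5.5→7.5]: (18.42+11.28)/2 × 2 = 29.7
  Sum = 166.0825 mg/L·hr
oral suspension tail: 11.28/0.247 = 45.668; AUC_ev,0→∞ = 166.0825 + 45.668 = 211.7505 mg/L·hr
F = (AUC_ev/D_ev)/(AUC_iv/D_iv) = (211.7505/1000)/(292.32275/250) = 0.2117505/1.169291 = 0.1811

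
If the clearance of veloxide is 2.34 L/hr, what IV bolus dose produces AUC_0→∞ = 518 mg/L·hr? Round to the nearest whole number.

Dose_iv = CL × AUC_0→∞
     = 2.34 × 518 = 1212.12 mg

Dose = 1212 mg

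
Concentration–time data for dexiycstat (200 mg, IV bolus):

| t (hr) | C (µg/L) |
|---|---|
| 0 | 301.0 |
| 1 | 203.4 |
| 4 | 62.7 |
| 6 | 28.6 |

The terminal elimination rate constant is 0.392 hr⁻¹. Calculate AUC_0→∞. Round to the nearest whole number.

Trapezoidal AUC_0→6:
  [0→1]: (301.0+203.4)/2 × 1 = 252.2
  [1→4]: (203.4+62.7)/2 × 3 = 399.15
  [4→6]: (62.7+28.6)/2 × 2 = 91.3
  Sum = 742.65 µg/L·hr
Extrapolated tail: C_last / k_e = 28.6 / 0.392 = 72.959
AUC_0→∞ = 742.65 + 72.959 = 815.609 µg/L·hr

AUC = 816 µg/L·hr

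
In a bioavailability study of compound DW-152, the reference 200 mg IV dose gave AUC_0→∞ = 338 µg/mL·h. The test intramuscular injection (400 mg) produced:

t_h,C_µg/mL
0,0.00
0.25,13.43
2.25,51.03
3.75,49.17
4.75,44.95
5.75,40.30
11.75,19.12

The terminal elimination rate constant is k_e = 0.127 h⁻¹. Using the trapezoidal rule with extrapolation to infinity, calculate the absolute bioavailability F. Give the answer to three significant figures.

F = 0.828

Trapezoidal AUC_0→11.75 (intramuscular injection):
  [0→0.25]: (0.00+13.43)/2 × 0.25 = 1.67875
  [0.25→2.25]: (13.43+51.03)/2 × 2 = 64.46
  [2.25→3.75]: (51.03+49.17)/2 × 1.5 = 75.15
  [3.75→4.75]: (49.17+44.95)/2 × 1 = 47.06
  [4.75→5.75]: (44.95+40.30)/2 × 1 = 42.625
  [5.75→11.75]: (40.30+19.12)/2 × 6 = 178.26
  Sum = 409.23375 µg/mL·h
Tail: C_last/k_e = 19.12/0.127 = 150.551
AUC_0→∞ (intramuscular injection) = 409.23375 + 150.551 = 559.78475 µg/mL·h
F = (AUC_ev/D_ev)/(AUC_iv/D_iv) = (559.78475/400)/(338/200) = 1.39946/1.69 = 0.8281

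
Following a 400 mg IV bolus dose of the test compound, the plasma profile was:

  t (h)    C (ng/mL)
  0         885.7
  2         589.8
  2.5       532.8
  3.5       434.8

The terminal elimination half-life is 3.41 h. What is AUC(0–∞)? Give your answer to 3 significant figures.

Trapezoidal AUC_0→3.5:
  [0→2]: (885.7+589.8)/2 × 2 = 1475.5
  [2→2.5]: (589.8+532.8)/2 × 0.5 = 280.65
  [2.5→3.5]: (532.8+434.8)/2 × 1 = 483.8
  Sum = 2239.95 ng/mL·h
k_e = ln2 / t½ = 0.693147 / 3.41 = 0.2033 h^-1
Extrapolated tail: C_last / k_e = 434.8 / 0.2033 = 2138.711
AUC_0→∞ = 2239.95 + 2138.711 = 4378.661 ng/mL·h

AUC = 4380 ng/mL·h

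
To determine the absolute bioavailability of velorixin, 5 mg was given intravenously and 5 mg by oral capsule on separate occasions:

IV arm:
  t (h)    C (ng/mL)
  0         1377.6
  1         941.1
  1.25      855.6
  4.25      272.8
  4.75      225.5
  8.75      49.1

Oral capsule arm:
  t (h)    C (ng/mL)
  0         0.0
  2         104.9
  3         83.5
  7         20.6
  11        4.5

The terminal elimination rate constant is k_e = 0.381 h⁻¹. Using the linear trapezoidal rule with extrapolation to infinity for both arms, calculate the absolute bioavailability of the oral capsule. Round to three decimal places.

F = 0.121

Trapezoidal AUC_0→8.75 (IV):
  [0→1]: (1377.6+941.1)/2 × 1 = 1159.35
  [1→1.25]: (941.1+855.6)/2 × 0.25 = 224.5875
  [1.25→4.25]: (855.6+272.8)/2 × 3 = 1692.6
  [4.25→4.75]: (272.8+225.5)/2 × 0.5 = 124.575
  [4.75→8.75]: (225.5+49.1)/2 × 4 = 549.2
  Sum = 3750.3125 ng/mL·h
IV tail: 49.1/0.381 = 128.871; AUC_iv,0→∞ = 3750.3125 + 128.871 = 3879.1835 ng/mL·h
Trapezoidal AUC_0→11 (oral capsule):
  [0→2]: (0.0+104.9)/2 × 2 = 104.9
  [2→3]: (104.9+83.5)/2 × 1 = 94.2
  [3→7]: (83.5+20.6)/2 × 4 = 208.2
  [7→11]: (20.6+4.5)/2 × 4 = 50.2
  Sum = 457.5 ng/mL·h
oral capsule tail: 4.5/0.381 = 11.811; AUC_ev,0→∞ = 457.5 + 11.811 = 469.311 ng/mL·h
F = (AUC_ev/D_ev)/(AUC_iv/D_iv) = (469.311/5)/(3879.1835/5) = 93.8622/775.8367 = 0.1210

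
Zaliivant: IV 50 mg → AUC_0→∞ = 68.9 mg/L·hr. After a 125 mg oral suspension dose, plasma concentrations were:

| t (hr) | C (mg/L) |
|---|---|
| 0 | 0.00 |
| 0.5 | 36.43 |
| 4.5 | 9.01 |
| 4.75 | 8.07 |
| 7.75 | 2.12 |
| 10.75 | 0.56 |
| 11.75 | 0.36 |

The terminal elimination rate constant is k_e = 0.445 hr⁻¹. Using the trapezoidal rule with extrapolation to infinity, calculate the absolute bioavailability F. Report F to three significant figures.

Trapezoidal AUC_0→11.75 (oral suspension):
  [0→0.5]: (0.00+36.43)/2 × 0.5 = 9.1075
  [0.5→4.5]: (36.43+9.01)/2 × 4 = 90.88
  [4.5→4.75]: (9.01+8.07)/2 × 0.25 = 2.135
  [4.75→7.75]: (8.07+2.12)/2 × 3 = 15.285
  [7.75→10.75]: (2.12+0.56)/2 × 3 = 4.02
  [10.75→11.75]: (0.56+0.36)/2 × 1 = 0.46
  Sum = 121.8875 mg/L·hr
Tail: C_last/k_e = 0.36/0.445 = 0.809
AUC_0→∞ (oral suspension) = 121.8875 + 0.809 = 122.6965 mg/L·hr
F = (AUC_ev/D_ev)/(AUC_iv/D_iv) = (122.6965/125)/(68.9/50) = 0.981572/1.378 = 0.7123

F = 0.712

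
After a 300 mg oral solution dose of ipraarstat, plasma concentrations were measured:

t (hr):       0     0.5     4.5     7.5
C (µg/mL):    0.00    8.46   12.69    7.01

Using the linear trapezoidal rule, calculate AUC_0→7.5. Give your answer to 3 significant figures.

AUC = 74.0 µg/mL·hr

Trapezoidal AUC_0→7.5:
  [0→0.5]: (0.00+8.46)/2 × 0.5 = 2.115
  [0.5→4.5]: (8.46+12.69)/2 × 4 = 42.3
  [4.5→7.5]: (12.69+7.01)/2 × 3 = 29.55
  Sum = 73.965 µg/mL·hr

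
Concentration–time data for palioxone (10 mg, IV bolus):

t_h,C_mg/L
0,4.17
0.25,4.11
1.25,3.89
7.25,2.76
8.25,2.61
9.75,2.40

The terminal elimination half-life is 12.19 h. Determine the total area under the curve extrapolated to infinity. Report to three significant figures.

AUC = 73.6 mg/L·h

Trapezoidal AUC_0→9.75:
  [0→0.25]: (4.17+4.11)/2 × 0.25 = 1.035
  [0.25→1.25]: (4.11+3.89)/2 × 1 = 4.0
  [1.25→7.25]: (3.89+2.76)/2 × 6 = 19.95
  [7.25→8.25]: (2.76+2.61)/2 × 1 = 2.685
  [8.25→9.75]: (2.61+2.40)/2 × 1.5 = 3.7575
  Sum = 31.4275 mg/L·h
k_e = ln2 / t½ = 0.693147 / 12.19 = 0.0569 h^-1
Extrapolated tail: C_last / k_e = 2.40 / 0.0569 = 42.179
AUC_0→∞ = 31.4275 + 42.179 = 73.6065 mg/L·h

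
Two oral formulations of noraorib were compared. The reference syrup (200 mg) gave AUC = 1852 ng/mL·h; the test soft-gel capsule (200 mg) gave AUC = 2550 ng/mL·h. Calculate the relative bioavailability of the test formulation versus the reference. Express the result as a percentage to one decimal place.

F_rel = (AUC_test/D_test) / (AUC_ref/D_ref)
      = (2550/200) / (1852/200)
      = 12.75 / 9.26 = 1.3769 = 137.69%

F_rel = 137.7%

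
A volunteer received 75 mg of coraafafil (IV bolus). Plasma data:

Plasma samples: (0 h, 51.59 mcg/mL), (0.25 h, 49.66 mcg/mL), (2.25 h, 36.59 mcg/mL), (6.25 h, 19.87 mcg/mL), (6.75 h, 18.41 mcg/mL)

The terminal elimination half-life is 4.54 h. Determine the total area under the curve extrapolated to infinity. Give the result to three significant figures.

Trapezoidal AUC_0→6.75:
  [0→0.25]: (51.59+49.66)/2 × 0.25 = 12.65625
  [0.25→2.25]: (49.66+36.59)/2 × 2 = 86.25
  [2.25→6.25]: (36.59+19.87)/2 × 4 = 112.92
  [6.25→6.75]: (19.87+18.41)/2 × 0.5 = 9.57
  Sum = 221.39625 mcg/mL·h
k_e = ln2 / t½ = 0.693147 / 4.54 = 0.1527 h^-1
Extrapolated tail: C_last / k_e = 18.41 / 0.1527 = 120.563
AUC_0→∞ = 221.39625 + 120.563 = 341.95925 mcg/mL·h

AUC = 342 mcg/mL·h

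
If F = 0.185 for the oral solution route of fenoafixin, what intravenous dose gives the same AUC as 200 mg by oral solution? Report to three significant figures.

D_iv = 37.0 mg

Systemic exposure from an extravascular dose = F × D_ev, so the equivalent IV dose is F × D_ev.
D_iv = F × D_ev = 0.185 × 200 = 37 mg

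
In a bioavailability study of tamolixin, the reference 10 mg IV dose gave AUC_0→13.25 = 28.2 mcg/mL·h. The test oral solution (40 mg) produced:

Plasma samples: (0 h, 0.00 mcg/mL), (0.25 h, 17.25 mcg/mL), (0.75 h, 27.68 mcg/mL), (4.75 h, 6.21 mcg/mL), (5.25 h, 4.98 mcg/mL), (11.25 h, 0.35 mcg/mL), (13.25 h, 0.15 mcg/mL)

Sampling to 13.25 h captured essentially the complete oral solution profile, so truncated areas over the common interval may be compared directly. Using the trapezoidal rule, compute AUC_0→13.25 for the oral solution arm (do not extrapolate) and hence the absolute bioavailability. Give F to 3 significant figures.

Trapezoidal AUC_0→13.25 (oral solution):
  [0→0.25]: (0.00+17.25)/2 × 0.25 = 2.15625
  [0.25→0.75]: (17.25+27.68)/2 × 0.5 = 11.2325
  [0.75→4.75]: (27.68+6.21)/2 × 4 = 67.78
  [4.75→5.25]: (6.21+4.98)/2 × 0.5 = 2.7975
  [5.25→11.25]: (4.98+0.35)/2 × 6 = 15.99
  [11.25→13.25]: (0.35+0.15)/2 × 2 = 0.5
  Sum = 100.45625 mcg/mL·h
F = (AUC_ev/D_ev)/(AUC_iv/D_iv) = (100.45625/40)/(28.2/10) = 2.51141/2.82 = 0.8906

F = 0.891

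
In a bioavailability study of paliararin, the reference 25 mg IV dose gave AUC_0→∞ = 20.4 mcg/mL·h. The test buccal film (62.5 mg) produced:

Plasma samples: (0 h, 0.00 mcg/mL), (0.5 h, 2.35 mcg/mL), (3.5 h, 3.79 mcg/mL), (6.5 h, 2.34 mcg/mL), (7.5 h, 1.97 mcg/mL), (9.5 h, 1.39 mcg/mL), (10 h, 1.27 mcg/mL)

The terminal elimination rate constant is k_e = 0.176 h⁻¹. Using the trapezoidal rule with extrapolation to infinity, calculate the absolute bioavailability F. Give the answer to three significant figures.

Trapezoidal AUC_0→10 (buccal film):
  [0→0.5]: (0.00+2.35)/2 × 0.5 = 0.5875
  [0.5→3.5]: (2.35+3.79)/2 × 3 = 9.21
  [3.5→6.5]: (3.79+2.34)/2 × 3 = 9.195
  [6.5→7.5]: (2.34+1.97)/2 × 1 = 2.155
  [7.5→9.5]: (1.97+1.39)/2 × 2 = 3.36
  [9.5→10]: (1.39+1.27)/2 × 0.5 = 0.665
  Sum = 25.1725 mcg/mL·h
Tail: C_last/k_e = 1.27/0.176 = 7.216
AUC_0→∞ (buccal film) = 25.1725 + 7.216 = 32.3885 mcg/mL·h
F = (AUC_ev/D_ev)/(AUC_iv/D_iv) = (32.3885/62.5)/(20.4/25) = 0.518216/0.816 = 0.6351

F = 0.635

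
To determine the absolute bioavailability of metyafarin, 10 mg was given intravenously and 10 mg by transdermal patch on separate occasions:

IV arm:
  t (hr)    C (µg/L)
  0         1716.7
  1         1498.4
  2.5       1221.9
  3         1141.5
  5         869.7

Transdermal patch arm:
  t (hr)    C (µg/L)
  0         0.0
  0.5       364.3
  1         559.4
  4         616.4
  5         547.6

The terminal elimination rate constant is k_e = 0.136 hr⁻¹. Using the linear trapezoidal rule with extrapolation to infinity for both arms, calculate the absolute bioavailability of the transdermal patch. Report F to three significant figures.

F = 0.529

Trapezoidal AUC_0→5 (IV):
  [0→1]: (1716.7+1498.4)/2 × 1 = 1607.55
  [1→2.5]: (1498.4+1221.9)/2 × 1.5 = 2040.225
  [2.5→3]: (1221.9+1141.5)/2 × 0.5 = 590.85
  [3→5]: (1141.5+869.7)/2 × 2 = 2011.2
  Sum = 6249.825 µg/L·hr
IV tail: 869.7/0.136 = 6394.853; AUC_iv,0→∞ = 6249.825 + 6394.853 = 12644.678 µg/L·hr
Trapezoidal AUC_0→5 (transdermal patch):
  [0→0.5]: (0.0+364.3)/2 × 0.5 = 91.075
  [0.5→1]: (364.3+559.4)/2 × 0.5 = 230.925
  [1→4]: (559.4+616.4)/2 × 3 = 1763.7
  [4→5]: (616.4+547.6)/2 × 1 = 582.0
  Sum = 2667.7 µg/L·hr
transdermal patch tail: 547.6/0.136 = 4026.471; AUC_ev,0→∞ = 2667.7 + 4026.471 = 6694.171 µg/L·hr
F = (AUC_ev/D_ev)/(AUC_iv/D_iv) = (6694.171/10)/(12644.678/10) = 669.4171/1264.4678 = 0.5294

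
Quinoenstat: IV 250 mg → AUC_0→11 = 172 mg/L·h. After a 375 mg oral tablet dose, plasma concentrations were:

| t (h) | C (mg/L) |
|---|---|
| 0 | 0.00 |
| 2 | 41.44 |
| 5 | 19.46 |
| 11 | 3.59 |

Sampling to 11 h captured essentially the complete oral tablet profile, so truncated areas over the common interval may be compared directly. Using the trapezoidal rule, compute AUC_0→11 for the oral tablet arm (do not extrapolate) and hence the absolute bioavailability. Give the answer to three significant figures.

Trapezoidal AUC_0→11 (oral tablet):
  [0→2]: (0.00+41.44)/2 × 2 = 41.44
  [2→5]: (41.44+19.46)/2 × 3 = 91.35
  [5→11]: (19.46+3.59)/2 × 6 = 69.15
  Sum = 201.94 mg/L·h
F = (AUC_ev/D_ev)/(AUC_iv/D_iv) = (201.94/375)/(172/250) = 0.538507/0.688 = 0.7827

F = 0.783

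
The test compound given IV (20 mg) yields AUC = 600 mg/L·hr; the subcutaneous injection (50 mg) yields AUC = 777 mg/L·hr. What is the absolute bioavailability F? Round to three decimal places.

F = (AUC_ev / D_ev) / (AUC_iv / D_iv)
  = (777/50) / (600/20)
  = 15.54 / 30 = 0.5180

F = 0.518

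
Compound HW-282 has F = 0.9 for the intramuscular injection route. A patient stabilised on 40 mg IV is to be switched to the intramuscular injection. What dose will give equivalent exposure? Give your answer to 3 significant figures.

For equal systemic exposure: F × D_ev = D_iv
D_ev = D_iv / F = 40 / 0.9 = 44.4444 mg

D_intramuscular = 44.4 mg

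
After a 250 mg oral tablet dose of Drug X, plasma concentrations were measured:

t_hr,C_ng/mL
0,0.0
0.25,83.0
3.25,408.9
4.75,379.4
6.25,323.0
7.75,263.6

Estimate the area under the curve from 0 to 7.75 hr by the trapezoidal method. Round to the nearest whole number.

Trapezoidal AUC_0→7.75:
  [0→0.25]: (0.0+83.0)/2 × 0.25 = 10.375
  [0.25→3.25]: (83.0+408.9)/2 × 3 = 737.85
  [3.25→4.75]: (408.9+379.4)/2 × 1.5 = 591.225
  [4.75→6.25]: (379.4+323.0)/2 × 1.5 = 526.8
  [6.25→7.75]: (323.0+263.6)/2 × 1.5 = 439.95
  Sum = 2306.2 ng/mL·hr

AUC = 2306 ng/mL·hr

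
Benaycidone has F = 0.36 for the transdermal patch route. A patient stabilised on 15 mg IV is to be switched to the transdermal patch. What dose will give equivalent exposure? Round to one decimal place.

For equal systemic exposure: F × D_ev = D_iv
D_ev = D_iv / F = 15 / 0.36 = 41.6667 mg

D_transdermal = 41.7 mg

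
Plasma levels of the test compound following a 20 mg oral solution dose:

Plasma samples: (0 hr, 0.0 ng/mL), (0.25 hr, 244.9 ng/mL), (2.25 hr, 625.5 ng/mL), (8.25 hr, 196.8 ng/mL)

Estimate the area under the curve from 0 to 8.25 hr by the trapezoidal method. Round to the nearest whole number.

Trapezoidal AUC_0→8.25:
  [0→0.25]: (0.0+244.9)/2 × 0.25 = 30.6125
  [0.25→2.25]: (244.9+625.5)/2 × 2 = 870.4
  [2.25→8.25]: (625.5+196.8)/2 × 6 = 2466.9
  Sum = 3367.9125 ng/mL·hr

AUC = 3368 ng/mL·hr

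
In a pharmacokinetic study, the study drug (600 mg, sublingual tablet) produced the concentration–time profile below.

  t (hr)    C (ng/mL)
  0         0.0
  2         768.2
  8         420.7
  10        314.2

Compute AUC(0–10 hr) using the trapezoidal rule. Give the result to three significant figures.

AUC = 5070 ng/mL·hr

Trapezoidal AUC_0→10:
  [0→2]: (0.0+768.2)/2 × 2 = 768.2
  [2→8]: (768.2+420.7)/2 × 6 = 3566.7
  [8→10]: (420.7+314.2)/2 × 2 = 734.9
  Sum = 5069.8 ng/mL·hr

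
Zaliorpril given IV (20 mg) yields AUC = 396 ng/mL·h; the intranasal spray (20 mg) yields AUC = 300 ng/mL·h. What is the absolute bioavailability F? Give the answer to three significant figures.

F = (AUC_ev / D_ev) / (AUC_iv / D_iv)
  = (300/20) / (396/20)
  = 15 / 19.8 = 0.7576

F = 0.758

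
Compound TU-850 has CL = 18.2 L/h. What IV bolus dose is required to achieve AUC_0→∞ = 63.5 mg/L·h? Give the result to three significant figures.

Dose = 1160 mg

Dose_iv = CL × AUC_0→∞
     = 18.2 × 63.5 = 1155.7 mg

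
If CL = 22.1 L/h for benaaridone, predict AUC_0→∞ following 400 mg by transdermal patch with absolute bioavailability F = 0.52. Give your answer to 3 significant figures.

AUC = 9.41 mg/L·h

AUC_0→∞ = F × Dose / CL
        = 0.52 × 400 / 22.1 = 9.41176 mg/L·h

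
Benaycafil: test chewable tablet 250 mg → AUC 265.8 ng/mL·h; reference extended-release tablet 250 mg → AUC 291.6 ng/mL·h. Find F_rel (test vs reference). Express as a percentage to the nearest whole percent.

F_rel = (AUC_test/D_test) / (AUC_ref/D_ref)
      = (265.8/250) / (291.6/250)
      = 1.0632 / 1.1664 = 0.9115 = 91.15%

F_rel = 91%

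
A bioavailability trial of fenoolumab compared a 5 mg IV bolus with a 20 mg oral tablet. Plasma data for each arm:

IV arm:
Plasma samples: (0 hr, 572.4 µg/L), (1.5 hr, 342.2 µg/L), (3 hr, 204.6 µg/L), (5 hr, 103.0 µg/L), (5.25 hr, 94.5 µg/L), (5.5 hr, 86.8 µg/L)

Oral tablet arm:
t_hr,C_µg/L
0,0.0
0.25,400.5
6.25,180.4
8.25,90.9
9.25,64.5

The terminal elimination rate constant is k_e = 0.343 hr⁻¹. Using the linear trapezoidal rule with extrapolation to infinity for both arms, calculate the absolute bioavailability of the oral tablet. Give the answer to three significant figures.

Trapezoidal AUC_0→5.5 (IV):
  [0→1.5]: (572.4+342.2)/2 × 1.5 = 685.95
  [1.5→3]: (342.2+204.6)/2 × 1.5 = 410.1
  [3→5]: (204.6+103.0)/2 × 2 = 307.6
  [5→5.25]: (103.0+94.5)/2 × 0.25 = 24.6875
  [5.25→5.5]: (94.5+86.8)/2 × 0.25 = 22.6625
  Sum = 1451.0 µg/L·hr
IV tail: 86.8/0.343 = 253.061; AUC_iv,0→∞ = 1451.0 + 253.061 = 1704.061 µg/L·hr
Trapezoidal AUC_0→9.25 (oral tablet):
  [0→0.25]: (0.0+400.5)/2 × 0.25 = 50.0625
  [0.25→6.25]: (400.5+180.4)/2 × 6 = 1742.7
  [6.25→8.25]: (180.4+90.9)/2 × 2 = 271.3
  [8.25→9.25]: (90.9+64.5)/2 × 1 = 77.7
  Sum = 2141.7625 µg/L·hr
oral tablet tail: 64.5/0.343 = 188.047; AUC_ev,0→∞ = 2141.7625 + 188.047 = 2329.8095 µg/L·hr
F = (AUC_ev/D_ev)/(AUC_iv/D_iv) = (2329.8095/20)/(1704.061/5) = 116.49/340.8122 = 0.3418

F = 0.342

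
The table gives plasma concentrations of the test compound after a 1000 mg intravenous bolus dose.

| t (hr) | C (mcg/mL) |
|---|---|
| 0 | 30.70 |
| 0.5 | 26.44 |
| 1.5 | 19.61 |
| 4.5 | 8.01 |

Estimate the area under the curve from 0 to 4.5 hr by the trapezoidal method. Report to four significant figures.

AUC = 78.74 mcg/mL·hr

Trapezoidal AUC_0→4.5:
  [0→0.5]: (30.70+26.44)/2 × 0.5 = 14.285
  [0.5→1.5]: (26.44+19.61)/2 × 1 = 23.025
  [1.5→4.5]: (19.61+8.01)/2 × 3 = 41.43
  Sum = 78.74 mcg/mL·hr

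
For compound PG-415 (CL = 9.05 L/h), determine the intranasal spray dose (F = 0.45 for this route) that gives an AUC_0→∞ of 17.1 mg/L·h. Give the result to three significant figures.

Dose = 344 mg

Dose = CL × AUC_0→∞ / F
     = 9.05 × 17.1 / 0.45 = 343.9 mg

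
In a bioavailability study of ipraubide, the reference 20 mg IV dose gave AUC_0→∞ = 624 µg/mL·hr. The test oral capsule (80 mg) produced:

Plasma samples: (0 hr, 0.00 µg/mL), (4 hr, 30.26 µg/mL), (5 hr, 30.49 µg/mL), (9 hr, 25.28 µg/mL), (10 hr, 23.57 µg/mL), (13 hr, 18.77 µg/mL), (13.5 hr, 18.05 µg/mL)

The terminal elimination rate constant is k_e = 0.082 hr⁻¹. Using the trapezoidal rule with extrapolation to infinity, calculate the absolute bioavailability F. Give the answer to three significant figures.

F = 0.208

Trapezoidal AUC_0→13.5 (oral capsule):
  [0→4]: (0.00+30.26)/2 × 4 = 60.52
  [4→5]: (30.26+30.49)/2 × 1 = 30.375
  [5→9]: (30.49+25.28)/2 × 4 = 111.54
  [9→10]: (25.28+23.57)/2 × 1 = 24.425
  [10→13]: (23.57+18.77)/2 × 3 = 63.51
  [13→13.5]: (18.77+18.05)/2 × 0.5 = 9.205
  Sum = 299.575 µg/mL·hr
Tail: C_last/k_e = 18.05/0.082 = 220.122
AUC_0→∞ (oral capsule) = 299.575 + 220.122 = 519.697 µg/mL·hr
F = (AUC_ev/D_ev)/(AUC_iv/D_iv) = (519.697/80)/(624/20) = 6.4962125/31.2 = 0.2082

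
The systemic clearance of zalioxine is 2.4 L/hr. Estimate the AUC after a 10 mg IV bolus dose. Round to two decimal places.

AUC = 4.17 mg/L·hr

AUC_0→∞ = Dose_iv / CL
        = 10 / 2.4 = 4.16667 mg/L·hr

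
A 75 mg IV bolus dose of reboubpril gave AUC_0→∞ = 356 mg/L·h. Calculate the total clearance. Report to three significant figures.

CL = 0.211 L/h

CL = Dose_iv / AUC_0→∞
   = 75 / 356 = 0.210674 L/h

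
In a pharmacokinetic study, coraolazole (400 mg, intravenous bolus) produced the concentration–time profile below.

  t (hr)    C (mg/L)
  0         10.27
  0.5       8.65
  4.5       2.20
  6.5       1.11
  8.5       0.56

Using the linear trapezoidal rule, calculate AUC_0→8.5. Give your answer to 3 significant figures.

Trapezoidal AUC_0→8.5:
  [0→0.5]: (10.27+8.65)/2 × 0.5 = 4.73
  [0.5→4.5]: (8.65+2.20)/2 × 4 = 21.7
  [4.5→6.5]: (2.20+1.11)/2 × 2 = 3.31
  [6.5→8.5]: (1.11+0.56)/2 × 2 = 1.67
  Sum = 31.41 mg/L·hr

AUC = 31.4 mg/L·hr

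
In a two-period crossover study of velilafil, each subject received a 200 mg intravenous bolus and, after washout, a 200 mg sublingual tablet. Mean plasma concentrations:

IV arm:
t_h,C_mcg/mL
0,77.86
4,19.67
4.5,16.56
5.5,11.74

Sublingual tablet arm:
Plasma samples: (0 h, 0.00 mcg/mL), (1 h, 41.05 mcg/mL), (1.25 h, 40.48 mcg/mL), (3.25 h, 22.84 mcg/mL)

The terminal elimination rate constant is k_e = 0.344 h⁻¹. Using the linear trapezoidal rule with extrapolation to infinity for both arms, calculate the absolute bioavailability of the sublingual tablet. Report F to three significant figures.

F = 0.636

Trapezoidal AUC_0→5.5 (IV):
  [0→4]: (77.86+19.67)/2 × 4 = 195.06
  [4→4.5]: (19.67+16.56)/2 × 0.5 = 9.0575
  [4.5→5.5]: (16.56+11.74)/2 × 1 = 14.15
  Sum = 218.2675 mcg/mL·h
IV tail: 11.74/0.344 = 34.128; AUC_iv,0→∞ = 218.2675 + 34.128 = 252.3955 mcg/mL·h
Trapezoidal AUC_0→3.25 (sublingual tablet):
  [0→1]: (0.00+41.05)/2 × 1 = 20.525
  [1→1.25]: (41.05+40.48)/2 × 0.25 = 10.19125
  [1.25→3.25]: (40.48+22.84)/2 × 2 = 63.32
  Sum = 94.03625 mcg/mL·h
sublingual tablet tail: 22.84/0.344 = 66.395; AUC_ev,0→∞ = 94.03625 + 66.395 = 160.43125 mcg/mL·h
F = (AUC_ev/D_ev)/(AUC_iv/D_iv) = (160.43125/200)/(252.3955/200) = 0.80215625/1.2619775 = 0.6356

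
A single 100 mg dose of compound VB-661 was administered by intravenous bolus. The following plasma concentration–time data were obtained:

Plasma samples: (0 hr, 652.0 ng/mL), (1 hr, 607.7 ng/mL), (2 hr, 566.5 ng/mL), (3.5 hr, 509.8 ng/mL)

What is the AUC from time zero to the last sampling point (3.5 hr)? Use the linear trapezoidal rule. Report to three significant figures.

AUC = 2020 ng/mL·hr

Trapezoidal AUC_0→3.5:
  [0→1]: (652.0+607.7)/2 × 1 = 629.85
  [1→2]: (607.7+566.5)/2 × 1 = 587.1
  [2→3.5]: (566.5+509.8)/2 × 1.5 = 807.225
  Sum = 2024.175 ng/mL·hr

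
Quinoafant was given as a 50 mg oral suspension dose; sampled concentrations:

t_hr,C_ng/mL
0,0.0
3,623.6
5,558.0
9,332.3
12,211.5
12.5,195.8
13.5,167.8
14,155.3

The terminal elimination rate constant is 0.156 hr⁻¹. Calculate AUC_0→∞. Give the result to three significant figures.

AUC = 6070 ng/mL·hr

Trapezoidal AUC_0→14:
  [0→3]: (0.0+623.6)/2 × 3 = 935.4
  [3→5]: (623.6+558.0)/2 × 2 = 1181.6
  [5→9]: (558.0+332.3)/2 × 4 = 1780.6
  [9→12]: (332.3+211.5)/2 × 3 = 815.7
  [12→12.5]: (211.5+195.8)/2 × 0.5 = 101.825
  [12.5→13.5]: (195.8+167.8)/2 × 1 = 181.8
  [13.5→14]: (167.8+155.3)/2 × 0.5 = 80.775
  Sum = 5077.7 ng/mL·hr
Extrapolated tail: C_last / k_e = 155.3 / 0.156 = 995.513
AUC_0→∞ = 5077.7 + 995.513 = 6073.213 ng/mL·hr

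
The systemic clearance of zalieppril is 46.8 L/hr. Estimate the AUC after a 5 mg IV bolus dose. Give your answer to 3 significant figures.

AUC = 0.107 mg/L·hr

AUC_0→∞ = Dose_iv / CL
        = 5 / 46.8 = 0.106838 mg/L·hr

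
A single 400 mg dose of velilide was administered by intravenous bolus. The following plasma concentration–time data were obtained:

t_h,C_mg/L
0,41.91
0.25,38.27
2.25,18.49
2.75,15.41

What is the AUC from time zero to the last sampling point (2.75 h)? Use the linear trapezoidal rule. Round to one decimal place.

Trapezoidal AUC_0→2.75:
  [0→0.25]: (41.91+38.27)/2 × 0.25 = 10.0225
  [0.25→2.25]: (38.27+18.49)/2 × 2 = 56.76
  [2.25→2.75]: (18.49+15.41)/2 × 0.5 = 8.475
  Sum = 75.2575 mg/L·h

AUC = 75.3 mg/L·h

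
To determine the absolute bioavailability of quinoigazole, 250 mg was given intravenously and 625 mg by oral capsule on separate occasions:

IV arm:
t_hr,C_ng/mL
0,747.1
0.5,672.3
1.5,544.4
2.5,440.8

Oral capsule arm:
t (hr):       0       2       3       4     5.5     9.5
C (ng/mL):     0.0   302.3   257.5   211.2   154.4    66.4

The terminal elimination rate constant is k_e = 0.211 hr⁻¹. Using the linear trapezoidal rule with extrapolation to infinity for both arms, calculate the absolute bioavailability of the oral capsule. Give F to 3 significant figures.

F = 0.208

Trapezoidal AUC_0→2.5 (IV):
  [0→0.5]: (747.1+672.3)/2 × 0.5 = 354.85
  [0.5→1.5]: (672.3+544.4)/2 × 1 = 608.35
  [1.5→2.5]: (544.4+440.8)/2 × 1 = 492.6
  Sum = 1455.8 ng/mL·hr
IV tail: 440.8/0.211 = 2089.100; AUC_iv,0→∞ = 1455.8 + 2089.100 = 3544.9 ng/mL·hr
Trapezoidal AUC_0→9.5 (oral capsule):
  [0→2]: (0.0+302.3)/2 × 2 = 302.3
  [2→3]: (302.3+257.5)/2 × 1 = 279.9
  [3→4]: (257.5+211.2)/2 × 1 = 234.35
  [4→5.5]: (211.2+154.4)/2 × 1.5 = 274.2
  [5.5→9.5]: (154.4+66.4)/2 × 4 = 441.6
  Sum = 1532.35 ng/mL·hr
oral capsule tail: 66.4/0.211 = 314.692; AUC_ev,0→∞ = 1532.35 + 314.692 = 1847.042 ng/mL·hr
F = (AUC_ev/D_ev)/(AUC_iv/D_iv) = (1847.042/625)/(3544.9/250) = 2.9552672/14.1796 = 0.2084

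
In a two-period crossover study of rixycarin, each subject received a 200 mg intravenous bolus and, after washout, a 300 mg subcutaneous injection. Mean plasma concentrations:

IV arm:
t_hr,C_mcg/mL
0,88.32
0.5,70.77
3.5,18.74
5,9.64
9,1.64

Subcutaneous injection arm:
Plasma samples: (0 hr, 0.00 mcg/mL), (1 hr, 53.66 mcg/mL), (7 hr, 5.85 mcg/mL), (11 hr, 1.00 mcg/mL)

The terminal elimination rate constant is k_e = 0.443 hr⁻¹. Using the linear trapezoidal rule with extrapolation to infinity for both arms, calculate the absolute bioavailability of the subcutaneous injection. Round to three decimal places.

Trapezoidal AUC_0→9 (IV):
  [0→0.5]: (88.32+70.77)/2 × 0.5 = 39.7725
  [0.5→3.5]: (70.77+18.74)/2 × 3 = 134.265
  [3.5→5]: (18.74+9.64)/2 × 1.5 = 21.285
  [5→9]: (9.64+1.64)/2 × 4 = 22.56
  Sum = 217.8825 mcg/mL·hr
IV tail: 1.64/0.443 = 3.702; AUC_iv,0→∞ = 217.8825 + 3.702 = 221.5845 mcg/mL·hr
Trapezoidal AUC_0→11 (subcutaneous injection):
  [0→1]: (0.00+53.66)/2 × 1 = 26.83
  [1→7]: (53.66+5.85)/2 × 6 = 178.53
  [7→11]: (5.85+1.00)/2 × 4 = 13.7
  Sum = 219.06 mcg/mL·hr
subcutaneous injection tail: 1.00/0.443 = 2.257; AUC_ev,0→∞ = 219.06 + 2.257 = 221.317 mcg/mL·hr
F = (AUC_ev/D_ev)/(AUC_iv/D_iv) = (221.317/300)/(221.5845/200) = 0.737723/1.1079225 = 0.6659

F = 0.666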